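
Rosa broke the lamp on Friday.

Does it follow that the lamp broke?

yes

'Rosa broke the lamp' is the causative; it entails the inchoative 'the lamp broke'.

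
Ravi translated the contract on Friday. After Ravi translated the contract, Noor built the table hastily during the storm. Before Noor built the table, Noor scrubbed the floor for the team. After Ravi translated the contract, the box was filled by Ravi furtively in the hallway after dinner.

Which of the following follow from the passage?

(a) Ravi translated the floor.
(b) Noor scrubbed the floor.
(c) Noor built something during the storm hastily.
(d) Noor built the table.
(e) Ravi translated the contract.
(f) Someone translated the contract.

(b), (c), (d), (e), (f)

(a) Not entailed — Ravi translated the contract, not the floor; the floor belongs to the scrubbing event.
(b) Entailed — the original entails any weakening of itself; this just drops 'for the team'.
(c) Entailed — generalizing the patient leaves a sub-description the original still satisfies.
(d) Entailed — the original entails any weakening of itself; this just drops 'hastily', 'during the storm'.
(e) Entailed — every conjunct here is already in the original translating event.
(f) Entailed — the original entails any weakening of itself; this just drops 'on Friday' and generalizes the agent.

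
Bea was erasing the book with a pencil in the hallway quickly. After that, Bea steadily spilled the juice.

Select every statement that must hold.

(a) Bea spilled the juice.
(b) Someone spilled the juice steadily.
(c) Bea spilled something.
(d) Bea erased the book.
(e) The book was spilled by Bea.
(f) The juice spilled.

(a) Entailed — this follows by dropping conjuncts from the spilling event's description.
(b) Entailed — generalizing the agent leaves a sub-description the original still satisfies.
(c) Entailed — the original entails any weakening of itself; this just drops 'steadily' and generalizes the patient.
(d) Not entailed — 'was erasing' is progressive on an accomplishment; it does not entail the completed 'erased'.
(e) Not entailed — Bea spilled the juice, not the book; the book belongs to the erasing event.
(f) Entailed — 'Bea spilled the juice' is causative; it entails the inchoative 'the juice spilled'.

(a), (b), (c), (f)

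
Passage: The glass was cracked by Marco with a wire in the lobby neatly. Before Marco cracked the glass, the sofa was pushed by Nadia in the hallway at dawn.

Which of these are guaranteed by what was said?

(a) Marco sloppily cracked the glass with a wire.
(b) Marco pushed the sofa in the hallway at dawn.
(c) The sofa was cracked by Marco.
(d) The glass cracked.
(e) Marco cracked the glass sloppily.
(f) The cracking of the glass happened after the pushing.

(a) Not entailed — 'sloppily' adds a manner not in (and inconsistent with) the original.
(b) Not entailed — the passage has Nadia pushing the sofa, not Marco.
(c) Not entailed — Marco cracked the glass, not the sofa; the sofa belongs to the pushing event.
(d) Entailed — 'Marco cracked the glass' is causative; it entails the inchoative 'the glass cracked'.
(e) Not entailed — 'sloppily' adds a manner not in (and inconsistent with) the original.
(f) Entailed — the narrative places the pushing before the cracking.

(d), (f)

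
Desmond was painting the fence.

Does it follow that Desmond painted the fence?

'was painting' is progressive; for an accomplishment like 'paint the fence', it doesn't entail completion.

no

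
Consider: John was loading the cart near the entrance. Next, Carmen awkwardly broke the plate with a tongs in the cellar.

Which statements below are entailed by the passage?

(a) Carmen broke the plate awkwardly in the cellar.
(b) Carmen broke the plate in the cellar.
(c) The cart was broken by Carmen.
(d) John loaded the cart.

(a), (b)

(a) Entailed — every conjunct here is already in the original breaking event.
(b) Entailed — this follows by dropping conjuncts from the breaking event's description.
(c) Not entailed — Carmen broke the plate, not the cart; the cart belongs to the loading event.
(d) Not entailed — 'was loading' is progressive on an accomplishment; it does not entail the completed 'loaded'.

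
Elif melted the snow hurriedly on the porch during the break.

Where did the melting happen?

'on the porch' marks the location of the melting event.

on the porch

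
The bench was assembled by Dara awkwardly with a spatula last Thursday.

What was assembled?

'the bench' marks the patient of the assembling event.

the bench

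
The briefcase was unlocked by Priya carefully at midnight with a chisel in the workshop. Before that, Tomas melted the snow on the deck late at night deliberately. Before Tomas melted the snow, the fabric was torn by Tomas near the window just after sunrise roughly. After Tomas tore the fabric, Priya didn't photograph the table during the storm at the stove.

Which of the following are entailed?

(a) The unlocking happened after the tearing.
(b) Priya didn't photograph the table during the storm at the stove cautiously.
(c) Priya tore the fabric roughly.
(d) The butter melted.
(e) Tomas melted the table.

(a), (b)

(a) Entailed — the narrative places the tearing before the unlocking.
(b) Entailed — under negation, adding a further restriction is entailed: if no such photographing event occurred, none occurred cautiously either.
(c) Not entailed — the passage has Tomas tearing the fabric, not Priya.
(d) Not entailed — the snow is what melted, not the butter.
(e) Not entailed — Tomas melted the snow, not the table; the table belongs to the photographing event.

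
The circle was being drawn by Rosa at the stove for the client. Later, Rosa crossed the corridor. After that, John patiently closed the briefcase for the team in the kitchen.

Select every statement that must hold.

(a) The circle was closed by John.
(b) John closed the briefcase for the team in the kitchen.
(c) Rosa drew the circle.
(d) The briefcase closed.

(a) Not entailed — John closed the briefcase, not the circle; the circle belongs to the drawing event.
(b) Entailed — the original entails any weakening of itself; this just drops 'patiently'.
(c) Not entailed — 'was drawing' is progressive on an accomplishment; it does not entail the completed 'drew'.
(d) Entailed — 'John closed the briefcase' is causative; it entails the inchoative 'the briefcase closed'.

(b), (d)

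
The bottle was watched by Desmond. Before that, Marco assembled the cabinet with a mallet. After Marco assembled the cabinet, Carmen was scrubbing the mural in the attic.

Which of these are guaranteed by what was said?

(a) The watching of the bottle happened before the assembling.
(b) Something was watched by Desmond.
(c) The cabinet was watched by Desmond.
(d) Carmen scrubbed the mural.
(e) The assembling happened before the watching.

(a) Not entailed — the narrative places the assembling before the watching, not after.
(b) Entailed — this follows by dropping conjuncts from the watching event's description.
(c) Not entailed — Desmond watched the bottle, not the cabinet; the cabinet belongs to the assembling event.
(d) Entailed — 'scrub' is an activity; 'was scrubbing' entails that some scrubbing happened, so 'scrubbed' holds.
(e) Entailed — the narrative places the assembling before the watching.

(b), (d), (e)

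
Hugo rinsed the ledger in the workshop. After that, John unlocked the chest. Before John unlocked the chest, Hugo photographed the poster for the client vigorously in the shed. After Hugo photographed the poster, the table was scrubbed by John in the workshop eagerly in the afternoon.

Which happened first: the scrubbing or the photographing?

The connectives place the photographing before the scrubbing.

the photographing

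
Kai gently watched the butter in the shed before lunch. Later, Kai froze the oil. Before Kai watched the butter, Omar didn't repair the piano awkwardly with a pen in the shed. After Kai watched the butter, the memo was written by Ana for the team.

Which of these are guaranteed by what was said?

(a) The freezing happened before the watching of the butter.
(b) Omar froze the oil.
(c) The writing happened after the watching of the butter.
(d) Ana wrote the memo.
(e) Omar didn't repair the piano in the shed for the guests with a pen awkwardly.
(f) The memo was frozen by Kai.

(c), (d), (e)

(a) Not entailed — the narrative places the watching before the freezing, not after.
(b) Not entailed — the passage has Kai freezing the oil, not Omar.
(c) Entailed — the narrative places the watching before the writing.
(d) Entailed — dropping 'for the team' leaves a sub-description the original still satisfies.
(e) Entailed — under negation, adding a further restriction is entailed: if no such repairing event occurred, none occurred for the guests either.
(f) Not entailed — Kai froze the oil, not the memo; the memo belongs to the writing event.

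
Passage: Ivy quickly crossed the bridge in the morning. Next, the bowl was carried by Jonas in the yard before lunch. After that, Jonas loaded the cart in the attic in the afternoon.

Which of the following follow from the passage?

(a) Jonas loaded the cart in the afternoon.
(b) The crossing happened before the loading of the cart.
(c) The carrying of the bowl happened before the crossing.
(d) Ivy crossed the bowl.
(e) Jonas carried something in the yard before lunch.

(a), (b), (e)

(a) Entailed — dropping 'in the attic' leaves a sub-description the original still satisfies.
(b) Entailed — the narrative places the crossing before the loading.
(c) Not entailed — the narrative places the crossing before the carrying, not after.
(d) Not entailed — Ivy crossed the bridge, not the bowl; the bowl belongs to the carrying event.
(e) Entailed — every conjunct here is already in the original carrying event.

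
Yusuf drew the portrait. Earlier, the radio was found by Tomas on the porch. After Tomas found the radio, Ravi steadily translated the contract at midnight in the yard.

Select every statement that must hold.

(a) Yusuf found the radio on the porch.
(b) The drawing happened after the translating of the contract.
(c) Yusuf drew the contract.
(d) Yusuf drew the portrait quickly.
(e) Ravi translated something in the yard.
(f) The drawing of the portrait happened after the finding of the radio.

(a) Not entailed — the passage has Tomas finding the radio, not Yusuf.
(b) Not entailed — the narrative doesn't order the translating relative to the drawing.
(c) Not entailed — Yusuf drew the portrait, not the contract; the contract belongs to the translating event.
(d) Not entailed — 'quickly' adds information not in the original event.
(e) Entailed — this follows by dropping conjuncts from the translating event's description.
(f) Entailed — the narrative places the finding before the drawing.

(e), (f)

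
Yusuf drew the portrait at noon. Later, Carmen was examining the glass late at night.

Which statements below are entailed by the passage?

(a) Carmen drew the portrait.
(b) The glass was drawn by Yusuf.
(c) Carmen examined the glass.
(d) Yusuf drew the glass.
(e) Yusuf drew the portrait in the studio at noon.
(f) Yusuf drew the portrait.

(a) Not entailed — the passage has Yusuf drawing the portrait, not Carmen.
(b) Not entailed — Yusuf drew the portrait, not the glass; the glass belongs to the examining event.
(c) Entailed — 'examine' is an activity; 'was examining' entails that some examining happened, so 'examined' holds.
(d) Not entailed — Yusuf drew the portrait, not the glass; the glass belongs to the examining event.
(e) Not entailed — 'in the studio' adds information not in the original event.
(f) Entailed — every conjunct here is already in the original drawing event.

(c), (f)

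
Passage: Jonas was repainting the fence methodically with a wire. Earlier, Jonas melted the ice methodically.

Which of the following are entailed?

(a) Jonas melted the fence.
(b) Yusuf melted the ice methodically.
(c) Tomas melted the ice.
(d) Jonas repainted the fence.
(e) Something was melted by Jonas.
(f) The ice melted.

(a) Not entailed — Jonas melted the ice, not the fence; the fence belongs to the repainting event.
(b) Not entailed — the passage has Jonas melting the ice, not Yusuf.
(c) Not entailed — the passage has Jonas melting the ice, not Tomas.
(d) Not entailed — 'was repainting' is progressive on an accomplishment; it does not entail the completed 'repainted'.
(e) Entailed — every conjunct here is already in the original melting event.
(f) Entailed — 'Jonas melted the ice' is causative; it entails the inchoative 'the ice melted'.

(e), (f)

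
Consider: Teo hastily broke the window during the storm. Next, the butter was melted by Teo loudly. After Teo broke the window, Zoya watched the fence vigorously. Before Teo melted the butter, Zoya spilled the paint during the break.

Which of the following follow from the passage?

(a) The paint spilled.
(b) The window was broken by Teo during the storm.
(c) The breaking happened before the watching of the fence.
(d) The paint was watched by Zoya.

(a), (b), (c)

(a) Entailed — 'Zoya spilled the paint' is causative; it entails the inchoative 'the paint spilled'.
(b) Entailed — dropping 'hastily' leaves a sub-description the original still satisfies.
(c) Entailed — the narrative places the breaking before the watching.
(d) Not entailed — Zoya watched the fence, not the paint; the paint belongs to the spilling event.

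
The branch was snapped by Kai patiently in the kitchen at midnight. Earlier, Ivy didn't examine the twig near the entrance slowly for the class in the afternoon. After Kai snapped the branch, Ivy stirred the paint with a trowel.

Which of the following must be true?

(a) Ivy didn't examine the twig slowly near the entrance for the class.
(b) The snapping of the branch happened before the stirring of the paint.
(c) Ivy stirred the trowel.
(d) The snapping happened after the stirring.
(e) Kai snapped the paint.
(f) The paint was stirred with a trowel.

(b), (f)

(a) Not entailed — dropping 'in the afternoon' under negation is not valid — the original leaves open that Ivy examined the twig some other way.
(b) Entailed — the narrative places the snapping before the stirring.
(c) Not entailed — the trowel is the instrument, not what was stirred.
(d) Not entailed — the narrative places the snapping before the stirring, not after.
(e) Not entailed — Kai snapped the branch, not the paint; the paint belongs to the stirring event.
(f) Entailed — this follows by dropping conjuncts from the stirring event's description.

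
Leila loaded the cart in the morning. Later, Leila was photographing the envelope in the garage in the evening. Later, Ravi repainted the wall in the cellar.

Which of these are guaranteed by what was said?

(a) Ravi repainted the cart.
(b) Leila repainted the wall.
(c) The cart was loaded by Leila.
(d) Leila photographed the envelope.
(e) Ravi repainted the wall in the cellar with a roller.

(c)

(a) Not entailed — Ravi repainted the wall, not the cart; the cart belongs to the loading event.
(b) Not entailed — the passage has Ravi repainting the wall, not Leila.
(c) Entailed — every conjunct here is already in the original loading event.
(d) Not entailed — 'was photographing' is progressive on an accomplishment; it does not entail the completed 'photographed'.
(e) Not entailed — 'with a roller' adds information not in the original event.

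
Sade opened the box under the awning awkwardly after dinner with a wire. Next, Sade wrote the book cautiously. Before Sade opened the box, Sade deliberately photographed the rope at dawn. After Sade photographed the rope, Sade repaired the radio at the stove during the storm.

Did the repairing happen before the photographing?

no

The narrative orders the photographing before the repairing.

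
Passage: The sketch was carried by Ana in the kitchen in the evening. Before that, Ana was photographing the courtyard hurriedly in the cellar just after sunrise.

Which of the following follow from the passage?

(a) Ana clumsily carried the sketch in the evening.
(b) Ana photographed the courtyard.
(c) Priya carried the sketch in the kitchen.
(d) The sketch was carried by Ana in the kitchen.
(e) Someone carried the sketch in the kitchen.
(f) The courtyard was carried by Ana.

(d), (e)

(a) Not entailed — 'clumsily' adds information not in the original event.
(b) Not entailed — 'was photographing' is progressive on an accomplishment; it does not entail the completed 'photographed'.
(c) Not entailed — the passage has Ana carrying the sketch, not Priya.
(d) Entailed — every conjunct here is already in the original carrying event.
(e) Entailed — this follows by dropping conjuncts from the carrying event's description.
(f) Not entailed — Ana carried the sketch, not the courtyard; the courtyard belongs to the photographing event.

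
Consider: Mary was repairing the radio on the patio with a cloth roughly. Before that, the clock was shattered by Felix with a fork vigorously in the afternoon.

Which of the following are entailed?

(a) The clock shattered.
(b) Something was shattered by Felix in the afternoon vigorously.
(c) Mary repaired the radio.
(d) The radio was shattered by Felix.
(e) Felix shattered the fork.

(a), (b)

(a) Entailed — 'Felix shattered the clock' is causative; it entails the inchoative 'the clock shattered'.
(b) Entailed — dropping 'with a fork' and generalizing the patient leaves a sub-description the original still satisfies.
(c) Not entailed — 'was repairing' is progressive on an accomplishment; it does not entail the completed 'repaired'.
(d) Not entailed — Felix shattered the clock, not the radio; the radio belongs to the repairing event.
(e) Not entailed — the fork is the instrument, not what was shattered.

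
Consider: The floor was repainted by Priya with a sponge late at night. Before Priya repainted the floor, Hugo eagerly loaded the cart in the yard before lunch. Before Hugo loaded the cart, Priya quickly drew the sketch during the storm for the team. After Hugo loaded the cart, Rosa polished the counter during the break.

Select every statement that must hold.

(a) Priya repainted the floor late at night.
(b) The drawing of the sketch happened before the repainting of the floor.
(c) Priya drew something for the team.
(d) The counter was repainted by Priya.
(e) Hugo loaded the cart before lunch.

(a), (b), (c), (e)

(a) Entailed — the original entails any weakening of itself; this just drops 'with a sponge'.
(b) Entailed — the narrative places the drawing before the repainting.
(c) Entailed — dropping 'quickly', 'during the storm' and generalizing the patient leaves a sub-description the original still satisfies.
(d) Not entailed — Priya repainted the floor, not the counter; the counter belongs to the polishing event.
(e) Entailed — dropping 'in the yard', 'eagerly' leaves a sub-description the original still satisfies.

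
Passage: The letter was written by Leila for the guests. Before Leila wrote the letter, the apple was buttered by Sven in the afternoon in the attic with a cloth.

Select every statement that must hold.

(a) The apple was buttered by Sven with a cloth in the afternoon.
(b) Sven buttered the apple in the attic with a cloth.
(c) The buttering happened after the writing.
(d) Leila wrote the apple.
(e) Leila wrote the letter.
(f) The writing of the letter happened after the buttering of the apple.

(a) Entailed — the original entails any weakening of itself; this just drops 'in the attic'.
(b) Entailed — every conjunct here is already in the original buttering event.
(c) Not entailed — the narrative places the buttering before the writing, not after.
(d) Not entailed — Leila wrote the letter, not the apple; the apple belongs to the buttering event.
(e) Entailed — every conjunct here is already in the original writing event.
(f) Entailed — the narrative places the buttering before the writing.

(a), (b), (e), (f)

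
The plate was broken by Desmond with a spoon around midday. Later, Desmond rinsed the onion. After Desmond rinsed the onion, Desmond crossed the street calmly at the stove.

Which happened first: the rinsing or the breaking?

the breaking

The connectives place the breaking before the rinsing.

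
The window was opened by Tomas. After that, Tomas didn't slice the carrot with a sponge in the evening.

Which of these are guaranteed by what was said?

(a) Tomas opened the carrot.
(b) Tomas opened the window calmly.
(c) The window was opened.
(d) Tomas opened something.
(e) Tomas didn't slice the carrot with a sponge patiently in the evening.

(c), (d), (e)

(a) Not entailed — Tomas opened the window, not the carrot; the carrot belongs to the slicing event.
(b) Not entailed — 'calmly' adds information not in the original event.
(c) Entailed — every conjunct here is already in the original opening event.
(d) Entailed — this follows by dropping conjuncts from the opening event's description.
(e) Entailed — under negation, adding a further restriction is entailed: if no such slicing event occurred, none occurred patiently either.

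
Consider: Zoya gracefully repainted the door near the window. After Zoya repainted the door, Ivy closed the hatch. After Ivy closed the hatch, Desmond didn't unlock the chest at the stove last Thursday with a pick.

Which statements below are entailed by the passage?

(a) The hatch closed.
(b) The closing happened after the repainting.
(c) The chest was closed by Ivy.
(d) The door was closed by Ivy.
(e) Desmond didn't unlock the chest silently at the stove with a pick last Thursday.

(a), (b), (e)

(a) Entailed — 'Ivy closed the hatch' is causative; it entails the inchoative 'the hatch closed'.
(b) Entailed — the narrative places the repainting before the closing.
(c) Not entailed — Ivy closed the hatch, not the chest; the chest belongs to the unlocking event.
(d) Not entailed — Ivy closed the hatch, not the door; the door belongs to the repainting event.
(e) Entailed — under negation, adding a further restriction is entailed: if no such unlocking event occurred, none occurred silently either.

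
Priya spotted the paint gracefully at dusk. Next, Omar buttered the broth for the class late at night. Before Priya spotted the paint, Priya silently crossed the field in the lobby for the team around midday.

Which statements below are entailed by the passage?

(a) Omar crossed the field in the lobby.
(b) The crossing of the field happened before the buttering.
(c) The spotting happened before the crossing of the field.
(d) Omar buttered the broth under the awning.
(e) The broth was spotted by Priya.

(b)

(a) Not entailed — the passage has Priya crossing the field, not Omar.
(b) Entailed — the narrative places the crossing before the buttering.
(c) Not entailed — the narrative places the crossing before the spotting, not after.
(d) Not entailed — 'under the awning' adds information not in the original event.
(e) Not entailed — Priya spotted the paint, not the broth; the broth belongs to the buttering event.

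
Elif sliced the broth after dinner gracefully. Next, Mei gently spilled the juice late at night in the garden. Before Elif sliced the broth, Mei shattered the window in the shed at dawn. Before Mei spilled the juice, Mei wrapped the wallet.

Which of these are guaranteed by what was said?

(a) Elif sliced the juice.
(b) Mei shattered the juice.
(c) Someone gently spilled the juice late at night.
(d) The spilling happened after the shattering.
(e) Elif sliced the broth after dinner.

(a) Not entailed — Elif sliced the broth, not the juice; the juice belongs to the spilling event.
(b) Not entailed — Mei shattered the window, not the juice; the juice belongs to the spilling event.
(c) Entailed — every conjunct here is already in the original spilling event.
(d) Entailed — the narrative places the shattering before the spilling.
(e) Entailed — every conjunct here is already in the original slicing event.

(c), (d), (e)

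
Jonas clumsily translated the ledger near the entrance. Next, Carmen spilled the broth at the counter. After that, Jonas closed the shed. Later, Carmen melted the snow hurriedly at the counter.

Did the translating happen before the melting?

The narrative orders the translating before the melting.

yes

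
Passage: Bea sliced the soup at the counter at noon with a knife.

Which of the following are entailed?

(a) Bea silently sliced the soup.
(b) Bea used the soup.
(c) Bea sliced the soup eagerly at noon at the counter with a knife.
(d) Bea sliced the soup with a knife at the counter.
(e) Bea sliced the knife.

(a) Not entailed — 'silently' adds information not in the original event.
(b) Not entailed — the soup is the patient, not an instrument — Bea used a knife.
(c) Not entailed — 'eagerly' adds information not in the original event.
(d) Entailed — every conjunct here is already in the original slicing event.
(e) Not entailed — the knife is the instrument, not what was sliced.

(d)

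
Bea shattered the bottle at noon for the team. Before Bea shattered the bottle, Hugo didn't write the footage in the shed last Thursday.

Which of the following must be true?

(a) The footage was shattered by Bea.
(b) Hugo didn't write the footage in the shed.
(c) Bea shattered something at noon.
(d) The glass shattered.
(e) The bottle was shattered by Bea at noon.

(a) Not entailed — Bea shattered the bottle, not the footage; the footage belongs to the writing event.
(b) Not entailed — dropping 'last Thursday' under negation is not valid — the original leaves open that Hugo wrote the footage some other way.
(c) Entailed — dropping 'for the team' and generalizing the patient leaves a sub-description the original still satisfies.
(d) Not entailed — the bottle is what shattered, not the glass.
(e) Entailed — this follows by dropping conjuncts from the shattering event's description.

(c), (e)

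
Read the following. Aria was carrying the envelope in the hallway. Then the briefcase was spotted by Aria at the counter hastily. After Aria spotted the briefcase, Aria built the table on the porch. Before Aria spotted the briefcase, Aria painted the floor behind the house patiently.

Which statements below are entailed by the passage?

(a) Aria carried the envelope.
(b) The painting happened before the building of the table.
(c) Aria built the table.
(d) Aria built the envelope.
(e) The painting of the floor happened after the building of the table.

(a), (b), (c)

(a) Entailed — 'carry' is an activity; 'was carrying' entails that some carrying happened, so 'carried' holds.
(b) Entailed — the narrative places the painting before the building.
(c) Entailed — dropping 'on the porch' leaves a sub-description the original still satisfies.
(d) Not entailed — Aria built the table, not the envelope; the envelope belongs to the carrying event.
(e) Not entailed — the narrative places the painting before the building, not after.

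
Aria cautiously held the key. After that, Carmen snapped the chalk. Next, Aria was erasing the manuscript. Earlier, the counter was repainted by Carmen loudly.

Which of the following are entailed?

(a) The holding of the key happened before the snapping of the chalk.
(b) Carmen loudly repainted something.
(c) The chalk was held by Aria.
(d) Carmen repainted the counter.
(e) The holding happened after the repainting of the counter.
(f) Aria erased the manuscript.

(a), (b), (d)

(a) Entailed — the narrative places the holding before the snapping.
(b) Entailed — generalizing the patient leaves a sub-description the original still satisfies.
(c) Not entailed — Aria held the key, not the chalk; the chalk belongs to the snapping event.
(d) Entailed — every conjunct here is already in the original repainting event.
(e) Not entailed — the narrative doesn't order the repainting relative to the holding.
(f) Not entailed — 'was erasing' is progressive on an accomplishment; it does not entail the completed 'erased'.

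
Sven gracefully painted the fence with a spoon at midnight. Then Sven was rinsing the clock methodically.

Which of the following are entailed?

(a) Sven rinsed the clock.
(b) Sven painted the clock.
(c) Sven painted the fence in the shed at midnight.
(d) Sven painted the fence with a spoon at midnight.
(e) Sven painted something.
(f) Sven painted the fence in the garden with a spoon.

(a), (d), (e)

(a) Entailed — 'rinse' is an activity; 'was rinsing' entails that some rinsing happened, so 'rinsed' holds.
(b) Not entailed — Sven painted the fence, not the clock; the clock belongs to the rinsing event.
(c) Not entailed — 'in the shed' adds information not in the original event.
(d) Entailed — dropping 'gracefully' leaves a sub-description the original still satisfies.
(e) Entailed — this follows by dropping conjuncts from the painting event's description.
(f) Not entailed — 'in the garden' adds information not in the original event.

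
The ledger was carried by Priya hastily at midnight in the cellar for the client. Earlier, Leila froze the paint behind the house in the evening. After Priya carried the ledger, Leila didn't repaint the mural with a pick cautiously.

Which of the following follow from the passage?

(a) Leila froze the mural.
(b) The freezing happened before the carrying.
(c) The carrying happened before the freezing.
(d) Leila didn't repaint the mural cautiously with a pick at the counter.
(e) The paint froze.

(b), (d), (e)

(a) Not entailed — Leila froze the paint, not the mural; the mural belongs to the repainting event.
(b) Entailed — the narrative places the freezing before the carrying.
(c) Not entailed — the narrative places the freezing before the carrying, not after.
(d) Entailed — under negation, adding a further restriction is entailed: if no such repainting event occurred, none occurred at the counter either.
(e) Entailed — 'Leila froze the paint' is causative; it entails the inchoative 'the paint froze'.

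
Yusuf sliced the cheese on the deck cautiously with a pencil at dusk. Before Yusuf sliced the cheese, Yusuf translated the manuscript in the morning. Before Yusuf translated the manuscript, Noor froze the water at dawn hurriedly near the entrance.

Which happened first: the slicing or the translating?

the translating

The connectives place the translating before the slicing.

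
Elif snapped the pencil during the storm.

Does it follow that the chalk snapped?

no

Nothing is said about any chalk; only the pencil is affected.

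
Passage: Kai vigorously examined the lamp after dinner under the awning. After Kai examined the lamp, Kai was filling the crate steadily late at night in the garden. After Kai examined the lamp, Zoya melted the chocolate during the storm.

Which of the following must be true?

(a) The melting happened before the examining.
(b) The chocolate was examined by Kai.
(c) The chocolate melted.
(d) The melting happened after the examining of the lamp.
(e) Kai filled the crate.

(c), (d)

(a) Not entailed — the narrative places the examining before the melting, not after.
(b) Not entailed — Kai examined the lamp, not the chocolate; the chocolate belongs to the melting event.
(c) Entailed — 'Zoya melted the chocolate' is causative; it entails the inchoative 'the chocolate melted'.
(d) Entailed — the narrative places the examining before the melting.
(e) Not entailed — 'was filling' is progressive on an accomplishment; it does not entail the completed 'filled'.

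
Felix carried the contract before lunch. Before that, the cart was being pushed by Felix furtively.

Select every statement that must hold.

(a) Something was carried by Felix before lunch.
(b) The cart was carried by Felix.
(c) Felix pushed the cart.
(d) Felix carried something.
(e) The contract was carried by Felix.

(a) Entailed — every conjunct here is already in the original carrying event.
(b) Not entailed — Felix carried the contract, not the cart; the cart belongs to the pushing event.
(c) Entailed — 'push' is an activity; 'was pushing' entails that some pushing happened, so 'pushed' holds.
(d) Entailed — this follows by dropping conjuncts from the carrying event's description.
(e) Entailed — this follows by dropping conjuncts from the carrying event's description.

(a), (c), (d), (e)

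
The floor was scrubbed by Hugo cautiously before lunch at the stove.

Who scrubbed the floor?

'Hugo' marks the agent of the scrubbing event.

Hugo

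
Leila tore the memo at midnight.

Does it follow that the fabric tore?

Nothing is said about any fabric; only the memo is affected.

no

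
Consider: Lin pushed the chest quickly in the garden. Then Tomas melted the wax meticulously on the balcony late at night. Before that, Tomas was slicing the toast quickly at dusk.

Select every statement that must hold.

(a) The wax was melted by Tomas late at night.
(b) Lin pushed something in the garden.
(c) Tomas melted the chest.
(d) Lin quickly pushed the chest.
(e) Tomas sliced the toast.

(a), (b), (d)

(a) Entailed — dropping 'meticulously', 'on the balcony' leaves a sub-description the original still satisfies.
(b) Entailed — the original entails any weakening of itself; this just drops 'quickly' and generalizes the patient.
(c) Not entailed — Tomas melted the wax, not the chest; the chest belongs to the pushing event.
(d) Entailed — dropping 'in the garden' leaves a sub-description the original still satisfies.
(e) Not entailed — 'was slicing' is progressive on an accomplishment; it does not entail the completed 'sliced'.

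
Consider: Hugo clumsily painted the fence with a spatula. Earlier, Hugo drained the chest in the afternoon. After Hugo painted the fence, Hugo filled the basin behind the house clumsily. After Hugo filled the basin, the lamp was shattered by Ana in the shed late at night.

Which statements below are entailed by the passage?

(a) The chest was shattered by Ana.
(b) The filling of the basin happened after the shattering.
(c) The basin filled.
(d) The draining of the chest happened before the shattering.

(a) Not entailed — Ana shattered the lamp, not the chest; the chest belongs to the draining event.
(b) Not entailed — the narrative places the filling before the shattering, not after.
(c) Entailed — 'Hugo filled the basin' is causative; it entails the inchoative 'the basin filled'.
(d) Entailed — the narrative places the draining before the shattering.

(c), (d)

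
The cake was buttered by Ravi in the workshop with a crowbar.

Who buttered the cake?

Ravi

'Ravi' marks the agent of the buttering event.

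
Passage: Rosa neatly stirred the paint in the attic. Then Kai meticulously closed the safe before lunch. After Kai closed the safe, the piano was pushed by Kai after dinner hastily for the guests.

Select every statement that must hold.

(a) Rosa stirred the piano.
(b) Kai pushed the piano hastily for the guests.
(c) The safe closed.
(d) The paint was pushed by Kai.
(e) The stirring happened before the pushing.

(b), (c), (e)

(a) Not entailed — Rosa stirred the paint, not the piano; the piano belongs to the pushing event.
(b) Entailed — every conjunct here is already in the original pushing event.
(c) Entailed — 'Kai closed the safe' is causative; it entails the inchoative 'the safe closed'.
(d) Not entailed — Kai pushed the piano, not the paint; the paint belongs to the stirring event.
(e) Entailed — the narrative places the stirring before the pushing.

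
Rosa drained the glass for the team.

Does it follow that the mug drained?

Nothing is said about any mug; only the glass is affected.

no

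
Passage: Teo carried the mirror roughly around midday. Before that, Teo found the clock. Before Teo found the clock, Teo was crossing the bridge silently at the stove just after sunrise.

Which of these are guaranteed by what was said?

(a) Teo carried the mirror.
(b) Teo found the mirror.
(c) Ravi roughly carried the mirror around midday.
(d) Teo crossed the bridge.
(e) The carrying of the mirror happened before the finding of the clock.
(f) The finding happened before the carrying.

(a), (f)

(a) Entailed — the original entails any weakening of itself; this just drops 'around midday', 'roughly'.
(b) Not entailed — Teo found the clock, not the mirror; the mirror belongs to the carrying event.
(c) Not entailed — the passage has Teo carrying the mirror, not Ravi.
(d) Not entailed — 'was crossing' is progressive on an accomplishment; it does not entail the completed 'crossed'.
(e) Not entailed — the narrative places the finding before the carrying, not after.
(f) Entailed — the narrative places the finding before the carrying.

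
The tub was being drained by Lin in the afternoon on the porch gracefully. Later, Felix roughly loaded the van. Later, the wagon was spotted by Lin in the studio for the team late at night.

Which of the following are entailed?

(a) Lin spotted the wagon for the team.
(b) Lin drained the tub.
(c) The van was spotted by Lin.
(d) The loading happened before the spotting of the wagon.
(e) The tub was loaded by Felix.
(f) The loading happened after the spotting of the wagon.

(a) Entailed — the original entails any weakening of itself; this just drops 'late at night', 'in the studio'.
(b) Not entailed — 'was draining' is progressive on an accomplishment; it does not entail the completed 'drained'.
(c) Not entailed — Lin spotted the wagon, not the van; the van belongs to the loading event.
(d) Entailed — the narrative places the loading before the spotting.
(e) Not entailed — Felix loaded the van, not the tub; the tub belongs to the draining event.
(f) Not entailed — the narrative places the loading before the spotting, not after.

(a), (d)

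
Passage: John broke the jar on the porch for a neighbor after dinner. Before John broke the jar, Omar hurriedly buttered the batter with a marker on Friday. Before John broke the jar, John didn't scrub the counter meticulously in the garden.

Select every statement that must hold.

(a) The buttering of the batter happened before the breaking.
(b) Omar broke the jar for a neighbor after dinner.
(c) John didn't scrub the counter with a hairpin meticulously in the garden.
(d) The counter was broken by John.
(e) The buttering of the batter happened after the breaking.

(a), (c)

(a) Entailed — the narrative places the buttering before the breaking.
(b) Not entailed — the passage has John breaking the jar, not Omar.
(c) Entailed — under negation, adding a further restriction is entailed: if no such scrubbing event occurred, none occurred with a hairpin either.
(d) Not entailed — John broke the jar, not the counter; the counter belongs to the scrubbing event.
(e) Not entailed — the narrative places the buttering before the breaking, not after.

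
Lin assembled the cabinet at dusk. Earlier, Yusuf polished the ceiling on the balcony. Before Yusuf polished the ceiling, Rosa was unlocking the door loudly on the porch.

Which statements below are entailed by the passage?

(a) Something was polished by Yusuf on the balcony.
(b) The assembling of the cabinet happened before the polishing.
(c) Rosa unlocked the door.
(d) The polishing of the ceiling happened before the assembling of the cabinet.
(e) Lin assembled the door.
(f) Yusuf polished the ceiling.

(a) Entailed — this follows by dropping conjuncts from the polishing event's description.
(b) Not entailed — the narrative places the polishing before the assembling, not after.
(c) Not entailed — 'was unlocking' is progressive on an accomplishment; it does not entail the completed 'unlocked'.
(d) Entailed — the narrative places the polishing before the assembling.
(e) Not entailed — Lin assembled the cabinet, not the door; the door belongs to the unlocking event.
(f) Entailed — dropping 'on the balcony' leaves a sub-description the original still satisfies.

(a), (d), (f)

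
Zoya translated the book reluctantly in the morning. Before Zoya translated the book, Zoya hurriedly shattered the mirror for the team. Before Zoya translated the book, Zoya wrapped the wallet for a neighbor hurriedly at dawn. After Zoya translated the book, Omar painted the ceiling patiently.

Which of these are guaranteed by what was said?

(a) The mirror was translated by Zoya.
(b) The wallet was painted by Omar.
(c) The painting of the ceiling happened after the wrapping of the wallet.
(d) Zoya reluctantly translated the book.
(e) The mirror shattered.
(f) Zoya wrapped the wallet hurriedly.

(a) Not entailed — Zoya translated the book, not the mirror; the mirror belongs to the shattering event.
(b) Not entailed — Omar painted the ceiling, not the wallet; the wallet belongs to the wrapping event.
(c) Entailed — the narrative places the wrapping before the painting.
(d) Entailed — every conjunct here is already in the original translating event.
(e) Entailed — 'Zoya shattered the mirror' is causative; it entails the inchoative 'the mirror shattered'.
(f) Entailed — dropping 'at dawn', 'for a neighbor' leaves a sub-description the original still satisfies.

(c), (d), (e), (f)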